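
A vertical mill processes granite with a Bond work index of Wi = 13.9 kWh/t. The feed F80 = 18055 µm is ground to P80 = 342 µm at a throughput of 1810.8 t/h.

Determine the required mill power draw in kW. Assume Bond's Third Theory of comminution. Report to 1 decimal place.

W_Bond = 10·Wi·(1/√P₈₀ − 1/√F₈₀)
W = 10·13.9·(1/√342 − 1/√18055) = 10·13.9·(0.046632) = 6.4818 kWh/t
Power = W × throughput = 6.4818 kWh/t × 1810.8 t/h = 11737.2 kW

P = 11737.2 kW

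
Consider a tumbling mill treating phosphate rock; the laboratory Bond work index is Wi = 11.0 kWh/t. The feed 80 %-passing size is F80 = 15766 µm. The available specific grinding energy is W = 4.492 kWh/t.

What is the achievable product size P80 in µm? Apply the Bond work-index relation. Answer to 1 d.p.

P80 = 419.9 µm

W = 10·Wi·[P80^(−½) − F80^(−½)]
1/√P80 = 1/√F80 + W/(10·Wi)
  = 4.4920/(10·11.0) + 1/√15766 = 0.040836 + 0.007964 = 0.048801
P80 = (1/0.048801)² = 20.4916² = 419.91 µm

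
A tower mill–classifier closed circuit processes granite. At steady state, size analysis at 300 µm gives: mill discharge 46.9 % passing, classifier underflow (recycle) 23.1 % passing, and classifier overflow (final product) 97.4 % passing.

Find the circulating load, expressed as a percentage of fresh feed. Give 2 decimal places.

CL = 212.18 %

Balance %-passing 300 µm (r = R/F):
Fd + Rd = Ru + Fo ⇒ R/F = (o−d)/(d−u)
r = (97.4 − 46.9)/(46.9 − 23.1) = 50.5/23.8 = 2.1218
CL = 100·r = 212.18 %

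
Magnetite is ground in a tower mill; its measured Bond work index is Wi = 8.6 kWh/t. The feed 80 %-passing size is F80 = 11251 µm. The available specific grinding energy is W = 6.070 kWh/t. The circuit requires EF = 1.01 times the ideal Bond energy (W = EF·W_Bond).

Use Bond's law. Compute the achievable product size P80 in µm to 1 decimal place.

W = 10 Wi / √P80 − 10 Wi / √F80
W_Bond = W / EF = 6.070 / 1.01 = 6.0099 kWh/t
P80^-0.5 = F80^-0.5 + W_Bond/(10 Wi)
  = 6.0099/(10·8.6) + 1/√11251 = 0.069883 + 0.009428 = 0.079310
P80 = (1/0.079310)² = 12.6087² = 158.98 µm

P80 = 159.0 µm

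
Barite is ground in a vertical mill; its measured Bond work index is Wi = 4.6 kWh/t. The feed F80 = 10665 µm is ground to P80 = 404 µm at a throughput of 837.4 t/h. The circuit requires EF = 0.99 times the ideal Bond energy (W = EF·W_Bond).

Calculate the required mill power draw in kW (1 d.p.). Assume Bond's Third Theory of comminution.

W = 10 Wi (P80^-0.5 − F80^-0.5)
W = 10·4.6·(1/√404 − 1/√10665) = 10·4.6·(0.040069) = 1.8432 kWh/t
With EF = 0.99: W = 1.8432·0.99 = 1.8247 kWh/t
P_mill = W·ṁ = 1.8247·837.4 = 1528.0 kW

P = 1528.0 kW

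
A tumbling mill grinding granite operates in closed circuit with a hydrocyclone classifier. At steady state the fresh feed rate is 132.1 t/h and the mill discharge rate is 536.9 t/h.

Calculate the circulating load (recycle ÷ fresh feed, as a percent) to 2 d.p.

M = F + R at steady state, so:
R = M − F = 536.9 − 132.1 = 404.8 t/h
CL = 100·R/F = 100·404.8/132.1 = 306.43 %

CL = 306.43 %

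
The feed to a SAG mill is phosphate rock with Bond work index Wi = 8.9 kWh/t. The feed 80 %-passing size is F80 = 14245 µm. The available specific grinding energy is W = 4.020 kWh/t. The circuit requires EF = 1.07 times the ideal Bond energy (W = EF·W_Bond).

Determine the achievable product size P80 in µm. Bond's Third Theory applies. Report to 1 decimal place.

W = 10·Wi·(P80^(-½) − F80^(-½))
W_Bond = W / EF = 4.020 / 1.07 = 3.7570 kWh/t
⇒ 1/√P80 = W_Bond/(10 Wi) + 1/√F80
  = 3.7570/(10·8.9) + 1/√14245 = 0.042214 + 0.008379 = 0.050592
P80 = (1/0.050592)² = 19.7659² = 390.69 µm

P80 = 390.7 µm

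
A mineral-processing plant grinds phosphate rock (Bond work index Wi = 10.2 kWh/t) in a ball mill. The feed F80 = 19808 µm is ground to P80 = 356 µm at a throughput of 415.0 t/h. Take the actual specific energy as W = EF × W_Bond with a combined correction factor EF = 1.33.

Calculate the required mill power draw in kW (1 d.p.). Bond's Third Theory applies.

Bond:  W = 10 Wi (1/√P − 1/√F)
W = 10·10.2·(1/√356 − 1/√19808) = 10·10.2·(0.045895) = 4.6813 kWh/t
Apply correction: 4.6813 × 1.33 = 6.2261 kWh/t
Power = W × throughput = 6.2261 kWh/t × 415.0 t/h = 2583.8 kW

P = 2583.8 kW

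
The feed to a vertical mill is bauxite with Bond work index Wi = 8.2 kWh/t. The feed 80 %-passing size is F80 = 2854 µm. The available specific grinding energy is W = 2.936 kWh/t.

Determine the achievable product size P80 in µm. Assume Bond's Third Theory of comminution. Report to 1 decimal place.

W = 10·Wi·(P80^(-½) − F80^(-½))
⇒ 1/√P80 = W/(10·Wi) + 1/√F80
  = 2.9360/(10·8.2) + 1/√2854 = 0.035805 + 0.018719 = 0.054523
P80 = (1/0.054523)² = 18.3407² = 336.38 µm

P80 = 336.4 µm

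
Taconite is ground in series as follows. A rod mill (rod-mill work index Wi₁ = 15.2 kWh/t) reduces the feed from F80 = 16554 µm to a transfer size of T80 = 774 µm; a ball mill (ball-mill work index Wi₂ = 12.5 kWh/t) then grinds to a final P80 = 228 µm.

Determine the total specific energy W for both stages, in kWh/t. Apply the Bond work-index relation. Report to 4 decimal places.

W = 8.0674 kWh/t

W_Bond = 10·Wi·(1/√P₈₀ − 1/√F₈₀)
Stage 1 (16554→774 µm, Wi₁=15.2): W₁ = 10·15.2·(0.035944 − 0.007772) = 4.2821 kWh/t
Stage 2 (774→228 µm, Wi₂=12.5): W₂ = 10·12.5·(0.066227 − 0.035944) = 3.7853 kWh/t
W = W₁ + W₂ = 4.2821 + 3.7853 = 8.0674 kWh/t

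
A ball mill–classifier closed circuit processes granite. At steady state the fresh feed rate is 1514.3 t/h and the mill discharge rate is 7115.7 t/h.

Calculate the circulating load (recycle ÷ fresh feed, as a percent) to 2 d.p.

CL = 369.90 %

M = F + R at steady state, so:
R = M − F = 7115.7 − 1514.3 = 5601.4 t/h
CL = 100·R/F = 100·5601.4/1514.3 = 369.90 %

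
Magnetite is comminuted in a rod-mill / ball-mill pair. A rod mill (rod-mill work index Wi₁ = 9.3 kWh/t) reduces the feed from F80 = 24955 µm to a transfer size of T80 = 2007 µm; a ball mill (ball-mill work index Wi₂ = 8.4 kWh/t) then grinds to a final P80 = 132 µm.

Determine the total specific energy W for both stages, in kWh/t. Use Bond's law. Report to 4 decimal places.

W = 6.9234 kWh/t

W = 10 Wi (P80^-0.5 − F80^-0.5)
Stage 1 (24955→2007 µm, Wi₁=9.3): W₁ = 10·9.3·(0.022322 − 0.006330) = 1.4872 kWh/t
Stage 2 (2007→132 µm, Wi₂=8.4): W₂ = 10·8.4·(0.087039 − 0.022322) = 5.4362 kWh/t
W = W₁ + W₂ = 1.4872 + 5.4362 = 6.9234 kWh/t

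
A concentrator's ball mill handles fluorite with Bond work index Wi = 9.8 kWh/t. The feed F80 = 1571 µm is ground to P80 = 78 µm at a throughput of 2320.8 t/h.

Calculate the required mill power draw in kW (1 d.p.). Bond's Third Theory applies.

W_Bond = 10·Wi·(1/√P₈₀ − 1/√F₈₀)
W = 10·9.8·(1/√78 − 1/√1571) = 10·9.8·(0.087998) = 8.6238 kWh/t
P_mill = W·ṁ = 8.6238·2320.8 = 20014.1 kW

P = 20014.1 kW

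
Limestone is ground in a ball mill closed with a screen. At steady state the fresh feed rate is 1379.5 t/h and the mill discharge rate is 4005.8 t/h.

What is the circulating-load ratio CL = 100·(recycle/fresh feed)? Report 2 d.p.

CL = 190.38 %

M = F + R at steady state, so:
R = M − F = 4005.8 − 1379.5 = 2626.3 t/h
CL = 100·R/F = 100·2626.3/1379.5 = 190.38 %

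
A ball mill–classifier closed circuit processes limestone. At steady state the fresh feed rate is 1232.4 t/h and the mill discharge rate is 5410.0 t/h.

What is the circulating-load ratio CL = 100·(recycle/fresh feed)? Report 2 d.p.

Mill node: discharge = fresh + recycle.
R = M − F = 5410.0 − 1232.4 = 4177.6 t/h
CL = 100·R/F = 100·4177.6/1232.4 = 338.98 %

CL = 338.98 %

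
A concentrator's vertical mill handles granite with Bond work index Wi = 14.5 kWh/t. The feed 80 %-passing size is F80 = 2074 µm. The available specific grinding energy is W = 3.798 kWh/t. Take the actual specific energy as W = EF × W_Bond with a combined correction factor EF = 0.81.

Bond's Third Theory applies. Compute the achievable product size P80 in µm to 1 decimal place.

P80 = 339.2 µm

W = 10·Wi·[P80^(−½) − F80^(−½)]
W_Bond = W / EF = 3.798 / 0.81 = 4.6889 kWh/t
P80^(−½) = W_Bond/(10 Wi) + F80^(−½)
  = 4.6889/(10·14.5) + 1/√2074 = 0.032337 + 0.021958 = 0.054295
P80 = (1/0.054295)² = 18.4178² = 339.22 µm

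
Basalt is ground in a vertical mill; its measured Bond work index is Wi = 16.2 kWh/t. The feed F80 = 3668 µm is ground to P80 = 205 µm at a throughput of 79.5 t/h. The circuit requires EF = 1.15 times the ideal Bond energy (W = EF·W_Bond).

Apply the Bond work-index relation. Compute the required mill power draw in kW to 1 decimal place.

W = 10 Wi / √P80 − 10 Wi / √F80
W = 10·16.2·(1/√205 − 1/√3668) = 10·16.2·(0.053332) = 8.6397 kWh/t
Apply correction: 8.6397 × 1.15 = 9.9357 kWh/t
P = W·T = 9.9357·79.5 = 789.9 kW

P = 789.9 kW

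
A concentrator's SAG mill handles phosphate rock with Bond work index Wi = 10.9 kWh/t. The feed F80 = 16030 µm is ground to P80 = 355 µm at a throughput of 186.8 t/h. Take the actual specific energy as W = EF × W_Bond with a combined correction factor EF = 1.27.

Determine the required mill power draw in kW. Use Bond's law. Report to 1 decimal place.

Bond: W = 10·Wi·(1/√P80 − 1/√F80)
W = 10·10.9·(1/√355 − 1/√16030) = 10·10.9·(0.045176) = 4.9242 kWh/t
Corrected W = EF·W_Bond = 1.27·4.9242 = 6.2537 kWh/t
Power = W × throughput = 6.2537 kWh/t × 186.8 t/h = 1168.2 kW

P = 1168.2 kW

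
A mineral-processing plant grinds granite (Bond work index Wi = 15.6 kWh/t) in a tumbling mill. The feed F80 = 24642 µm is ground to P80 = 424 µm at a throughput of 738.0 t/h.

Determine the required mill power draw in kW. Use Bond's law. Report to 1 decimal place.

W = 10·Wi·(P80^(-½) − F80^(-½))
W = 10·15.6·(1/√424 − 1/√24642) = 10·15.6·(0.042194) = 6.5823 kWh/t
Power = W × throughput = 6.5823 kWh/t × 738.0 t/h = 4857.7 kW

P = 4857.7 kW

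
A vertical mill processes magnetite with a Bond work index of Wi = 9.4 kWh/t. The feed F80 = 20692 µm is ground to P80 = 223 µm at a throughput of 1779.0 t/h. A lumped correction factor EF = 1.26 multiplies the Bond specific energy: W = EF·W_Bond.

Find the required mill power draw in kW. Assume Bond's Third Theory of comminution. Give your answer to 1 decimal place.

W = 10 Wi (P80^-0.5 − F80^-0.5)
W = 10·9.4·(1/√223 − 1/√20692) = 10·9.4·(0.060013) = 5.6412 kWh/t
Apply correction: 5.6412 × 1.26 = 7.1080 kWh/t
Power = W × throughput = 7.1080 kWh/t × 1779.0 t/h = 12645.1 kW

P = 12645.1 kW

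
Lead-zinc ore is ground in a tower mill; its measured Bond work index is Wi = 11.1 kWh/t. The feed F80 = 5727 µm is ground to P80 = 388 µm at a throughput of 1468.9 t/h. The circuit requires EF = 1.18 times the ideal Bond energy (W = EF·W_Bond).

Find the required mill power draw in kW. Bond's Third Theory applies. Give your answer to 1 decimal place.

W = 10·Wi·[P80^(−½) − F80^(−½)]
W = 10·11.1·(1/√388 − 1/√5727) = 10·11.1·(0.037553) = 4.1684 kWh/t
Apply correction: 4.1684 × 1.18 = 4.9187 kWh/t
P = W·T = 4.9187·1468.9 = 7225.1 kW

P = 7225.1 kW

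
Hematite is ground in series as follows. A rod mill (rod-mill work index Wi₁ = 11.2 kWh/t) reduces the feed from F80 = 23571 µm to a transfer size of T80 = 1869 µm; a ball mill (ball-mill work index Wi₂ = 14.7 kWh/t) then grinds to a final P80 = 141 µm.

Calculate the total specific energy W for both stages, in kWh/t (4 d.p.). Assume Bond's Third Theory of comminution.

W = 10·Wi·[P80^(−½) − F80^(−½)]
Stage 1 (23571→1869 µm, Wi₁=11.2): W₁ = 10·11.2·(0.023131 − 0.006513) = 1.8612 kWh/t
Stage 2 (1869→141 µm, Wi₂=14.7): W₂ = 10·14.7·(0.084215 − 0.023131) = 8.9794 kWh/t
W = W₁ + W₂ = 1.8612 + 8.9794 = 10.8405 kWh/t

W = 10.8405 kWh/t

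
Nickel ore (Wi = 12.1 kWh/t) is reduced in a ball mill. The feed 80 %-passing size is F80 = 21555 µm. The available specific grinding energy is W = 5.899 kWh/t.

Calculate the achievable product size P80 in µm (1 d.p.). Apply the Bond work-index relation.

W = 10·Wi·[P80^(−½) − F80^(−½)]
⇒ 1/√P80 = W/(10·Wi) + 1/√F80
  = 5.8990/(10·12.1) + 1/√21555 = 0.048752 + 0.006811 = 0.055563
P80 = (1/0.055563)² = 17.9975² = 323.91 µm

P80 = 323.9 µm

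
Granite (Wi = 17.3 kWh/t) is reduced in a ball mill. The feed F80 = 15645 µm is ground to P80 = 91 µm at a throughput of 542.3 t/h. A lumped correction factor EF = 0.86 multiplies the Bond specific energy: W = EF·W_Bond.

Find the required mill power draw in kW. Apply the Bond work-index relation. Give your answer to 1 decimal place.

P = 7812.9 kW

W = 10 Wi (P80^-0.5 − F80^-0.5)
W = 10·17.3·(1/√91 − 1/√15645) = 10·17.3·(0.096834) = 16.7522 kWh/t
With EF = 0.86: W = 16.7522·0.86 = 14.4069 kWh/t
P = W·T = 14.4069·542.3 = 7812.9 kW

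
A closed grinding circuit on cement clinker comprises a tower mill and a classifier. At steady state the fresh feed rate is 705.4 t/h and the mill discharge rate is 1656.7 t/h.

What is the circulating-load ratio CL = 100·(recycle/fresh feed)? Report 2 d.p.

CL = 134.86 %

Discharge = new feed + return, hence
R = M − F = 1656.7 − 705.4 = 951.3 t/h
CL = 100·R/F = 100·951.3/705.4 = 134.86 %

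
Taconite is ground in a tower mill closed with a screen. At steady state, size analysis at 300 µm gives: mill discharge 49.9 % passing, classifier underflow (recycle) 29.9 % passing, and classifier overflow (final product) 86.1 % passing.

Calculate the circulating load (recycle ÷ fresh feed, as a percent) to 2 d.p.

Balance %-passing 300 µm (r = R/F):
d + r·d = r·u + o → r(d−u) = o−d
r = (86.1 − 49.9)/(49.9 − 29.9) = 36.2/20.0 = 1.8100
CL = 100·r = 181.00 %

CL = 181.00 %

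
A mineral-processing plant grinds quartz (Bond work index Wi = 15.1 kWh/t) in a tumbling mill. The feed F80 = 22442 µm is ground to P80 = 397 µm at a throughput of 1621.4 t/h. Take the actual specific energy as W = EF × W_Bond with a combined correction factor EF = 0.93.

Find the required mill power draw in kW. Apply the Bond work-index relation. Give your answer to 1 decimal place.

P = 9907.7 kW

W = 10·Wi·(P80^(-½) − F80^(-½))
W = 10·15.1·(1/√397 − 1/√22442) = 10·15.1·(0.043513) = 6.5705 kWh/t
With EF = 0.93: W = 6.5705·0.93 = 6.1106 kWh/t
Power = W × throughput = 6.1106 kWh/t × 1621.4 t/h = 9907.7 kW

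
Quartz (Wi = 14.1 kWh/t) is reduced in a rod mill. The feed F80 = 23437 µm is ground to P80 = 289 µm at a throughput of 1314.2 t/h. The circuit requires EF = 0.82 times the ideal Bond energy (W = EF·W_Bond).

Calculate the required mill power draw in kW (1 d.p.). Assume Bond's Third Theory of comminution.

P = 7945.6 kW

W = 10 Wi / √P80 − 10 Wi / √F80
W = 10·14.1·(1/√289 − 1/√23437) = 10·14.1·(0.052291) = 7.3731 kWh/t
Apply correction: 7.3731 × 0.82 = 6.0459 kWh/t
P_mill = W·ṁ = 6.0459·1314.2 = 7945.6 kW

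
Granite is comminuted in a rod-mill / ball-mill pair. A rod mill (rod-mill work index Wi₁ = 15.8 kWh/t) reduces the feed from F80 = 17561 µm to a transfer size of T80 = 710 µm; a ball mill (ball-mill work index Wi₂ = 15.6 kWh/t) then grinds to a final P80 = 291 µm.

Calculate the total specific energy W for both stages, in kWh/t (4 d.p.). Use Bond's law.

W = 10·Wi·[P80^(−½) − F80^(−½)]
Stage 1 (17561→710 µm, Wi₁=15.8): W₁ = 10·15.8·(0.037529 − 0.007546) = 4.7373 kWh/t
Stage 2 (710→291 µm, Wi₂=15.6): W₂ = 10·15.6·(0.058621 − 0.037529) = 3.2903 kWh/t
W = W₁ + W₂ = 4.7373 + 3.2903 = 8.0276 kWh/t

W = 8.0276 kWh/t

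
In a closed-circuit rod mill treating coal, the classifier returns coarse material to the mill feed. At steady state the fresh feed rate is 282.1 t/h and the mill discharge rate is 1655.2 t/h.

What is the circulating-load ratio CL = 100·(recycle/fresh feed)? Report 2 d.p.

M = F + R at steady state, so:
R = M − F = 1655.2 − 282.1 = 1373.1 t/h
CL = 100·R/F = 100·1373.1/282.1 = 486.74 %

CL = 486.74 %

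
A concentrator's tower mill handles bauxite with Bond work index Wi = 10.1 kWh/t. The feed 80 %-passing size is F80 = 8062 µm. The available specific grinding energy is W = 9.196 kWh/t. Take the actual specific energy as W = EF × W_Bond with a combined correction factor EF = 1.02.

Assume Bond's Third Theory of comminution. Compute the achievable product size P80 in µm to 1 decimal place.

P80 = 99.2 µm

W_Bond = 10·Wi·(1/√P₈₀ − 1/√F₈₀)
W_Bond = W / EF = 9.196 / 1.02 = 9.0157 kWh/t
P80^-0.5 = F80^-0.5 + W_Bond/(10 Wi)
  = 9.0157/(10·10.1) + 1/√8062 = 0.089264 + 0.011137 = 0.100401
P80 = (1/0.100401)² = 9.9600² = 99.20 µm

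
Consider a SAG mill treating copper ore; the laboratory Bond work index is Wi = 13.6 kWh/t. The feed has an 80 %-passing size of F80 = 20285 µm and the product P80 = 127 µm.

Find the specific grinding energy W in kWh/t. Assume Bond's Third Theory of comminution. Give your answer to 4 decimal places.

W = 10 Wi (P80^-0.5 − F80^-0.5)
1/√127 = 0.088736;  1/√20285 = 0.007021
W = 10·13.6·(0.088736 − 0.007021) = 11.1132 kWh/t

W = 11.1132 kWh/t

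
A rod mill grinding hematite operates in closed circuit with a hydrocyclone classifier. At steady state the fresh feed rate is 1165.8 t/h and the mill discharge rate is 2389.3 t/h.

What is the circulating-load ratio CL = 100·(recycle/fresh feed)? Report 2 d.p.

M = F + R at steady state, so:
R = M − F = 2389.3 − 1165.8 = 1223.5 t/h
CL = 100·R/F = 100·1223.5/1165.8 = 104.95 %

CL = 104.95 %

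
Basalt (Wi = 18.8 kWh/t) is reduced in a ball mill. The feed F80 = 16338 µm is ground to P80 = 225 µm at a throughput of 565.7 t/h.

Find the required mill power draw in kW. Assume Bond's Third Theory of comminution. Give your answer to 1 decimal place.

Bond: W = 10·Wi·(1/√P80 − 1/√F80)
W = 10·18.8·(1/√225 − 1/√16338) = 10·18.8·(0.058843) = 11.0625 kWh/t
Mill draw = 11.0625 × 565.7 = 6258.1 kW

P = 6258.1 kW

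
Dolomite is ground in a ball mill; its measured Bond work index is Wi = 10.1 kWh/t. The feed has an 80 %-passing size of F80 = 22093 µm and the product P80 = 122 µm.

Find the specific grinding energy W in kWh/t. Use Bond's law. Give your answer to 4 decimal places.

W = 10·Wi·(P80^(-½) − F80^(-½))
1/√122 = 0.090536;  1/√22093 = 0.006728
W = 10·10.1·(0.090536 − 0.006728) = 8.4646 kWh/t

W = 8.4646 kWh/t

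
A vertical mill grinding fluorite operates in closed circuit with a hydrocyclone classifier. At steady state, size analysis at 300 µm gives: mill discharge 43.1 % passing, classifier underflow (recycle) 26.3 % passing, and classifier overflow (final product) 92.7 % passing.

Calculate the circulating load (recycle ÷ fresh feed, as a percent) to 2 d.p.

CL = 295.24 %

Mass balance on the −300 µm fraction:
(1+r)·d = r·u + o ⇒ r = (o−d)/(d−u)
r = (92.7 − 43.1)/(43.1 − 26.3) = 49.6/16.8 = 2.9524
CL = 100·r = 295.24 %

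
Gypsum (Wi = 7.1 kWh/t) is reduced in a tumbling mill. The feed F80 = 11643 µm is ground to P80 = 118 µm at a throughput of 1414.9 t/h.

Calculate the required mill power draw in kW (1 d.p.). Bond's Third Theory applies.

P = 8316.9 kW

W_Bond = 10·Wi·(1/√P₈₀ − 1/√F₈₀)
W = 10·7.1·(1/√118 − 1/√11643) = 10·7.1·(0.082790) = 5.8781 kWh/t
Power = W × throughput = 5.8781 kWh/t × 1414.9 t/h = 8316.9 kW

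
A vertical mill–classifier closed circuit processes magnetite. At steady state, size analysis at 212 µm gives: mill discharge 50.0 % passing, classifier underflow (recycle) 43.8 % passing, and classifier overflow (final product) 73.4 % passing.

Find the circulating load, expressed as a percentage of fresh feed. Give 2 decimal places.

CL = 377.42 %

Let r = R/F. Size balance at 212 µm:
(1+r)d = ru + o → r = (o−d)/(d−u)
r = (73.4 − 50.0)/(50.0 − 43.8) = 23.4/6.2 = 3.7742
CL = 100·r = 377.42 %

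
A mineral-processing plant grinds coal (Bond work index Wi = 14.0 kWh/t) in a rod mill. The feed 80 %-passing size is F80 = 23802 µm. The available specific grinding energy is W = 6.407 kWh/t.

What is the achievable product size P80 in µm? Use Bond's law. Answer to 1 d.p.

P80 = 366.3 µm

W = 10 Wi / √P80 − 10 Wi / √F80
⇒ 1/√P80 = W/(10·Wi) + 1/√F80
  = 6.4070/(10·14.0) + 1/√23802 = 0.045764 + 0.006482 = 0.052246
P80 = (1/0.052246)² = 19.1402² = 366.35 µm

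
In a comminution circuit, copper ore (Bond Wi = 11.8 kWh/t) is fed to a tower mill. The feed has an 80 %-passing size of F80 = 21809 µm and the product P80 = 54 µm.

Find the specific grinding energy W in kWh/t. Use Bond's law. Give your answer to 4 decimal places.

W = 15.2587 kWh/t

W = 10 Wi / √P80 − 10 Wi / √F80
1/√54 = 0.136083;  1/√21809 = 0.006771
W = 10·11.8·(0.136083 − 0.006771) = 15.2587 kWh/t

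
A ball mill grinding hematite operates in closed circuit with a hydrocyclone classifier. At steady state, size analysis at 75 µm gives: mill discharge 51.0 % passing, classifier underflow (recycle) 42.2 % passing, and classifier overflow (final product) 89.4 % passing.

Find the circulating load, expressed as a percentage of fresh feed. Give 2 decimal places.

Let r = R/F. Size balance at 75 µm:
d + r·d = r·u + o → r(d−u) = o−d
r = (89.4 − 51.0)/(51.0 − 42.2) = 38.4/8.8 = 4.3636
CL = 100·r = 436.36 %

CL = 436.36 %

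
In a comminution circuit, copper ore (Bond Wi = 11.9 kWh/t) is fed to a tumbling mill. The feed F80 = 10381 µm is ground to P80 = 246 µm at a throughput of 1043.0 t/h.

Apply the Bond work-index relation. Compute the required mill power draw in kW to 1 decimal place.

W = 10·Wi·(P80^(-½) − F80^(-½))
W = 10·11.9·(1/√246 − 1/√10381) = 10·11.9·(0.053943) = 6.4192 kWh/t
P_mill = W·ṁ = 6.4192·1043.0 = 6695.2 kW

P = 6695.2 kW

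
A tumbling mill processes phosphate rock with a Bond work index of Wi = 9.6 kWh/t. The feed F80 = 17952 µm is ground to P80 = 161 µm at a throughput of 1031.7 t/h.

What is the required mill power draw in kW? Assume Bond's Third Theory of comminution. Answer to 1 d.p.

P = 7066.5 kW

W = 10·Wi·[P80^(−½) − F80^(−½)]
W = 10·9.6·(1/√161 − 1/√17952) = 10·9.6·(0.071348) = 6.8494 kWh/t
Power = W × throughput = 6.8494 kWh/t × 1031.7 t/h = 7066.5 kW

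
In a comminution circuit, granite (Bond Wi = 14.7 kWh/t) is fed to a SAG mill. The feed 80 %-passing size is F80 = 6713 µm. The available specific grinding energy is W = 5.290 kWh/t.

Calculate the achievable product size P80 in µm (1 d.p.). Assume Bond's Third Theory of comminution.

P80 = 430.6 µm

W = 10·Wi·(P80^(-½) − F80^(-½))
⇒ 1/√P80 = W/(10 Wi) + 1/√F80
  = 5.2900/(10·14.7) + 1/√6713 = 0.035986 + 0.012205 = 0.048192
P80 = (1/0.048192)² = 20.7505² = 430.59 µm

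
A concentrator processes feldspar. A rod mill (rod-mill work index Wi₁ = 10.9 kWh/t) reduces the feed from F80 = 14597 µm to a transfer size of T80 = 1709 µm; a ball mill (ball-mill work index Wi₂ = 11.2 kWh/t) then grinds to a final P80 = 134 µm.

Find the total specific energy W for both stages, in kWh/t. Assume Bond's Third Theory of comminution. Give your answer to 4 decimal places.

W = 8.7006 kWh/t

W = 10 Wi (P80^-0.5 − F80^-0.5)
Stage 1 (14597→1709 µm, Wi₁=10.9): W₁ = 10·10.9·(0.024190 − 0.008277) = 1.7345 kWh/t
Stage 2 (1709→134 µm, Wi₂=11.2): W₂ = 10·11.2·(0.086387 − 0.024190) = 6.9661 kWh/t
W = W₁ + W₂ = 1.7345 + 6.9661 = 8.7006 kWh/t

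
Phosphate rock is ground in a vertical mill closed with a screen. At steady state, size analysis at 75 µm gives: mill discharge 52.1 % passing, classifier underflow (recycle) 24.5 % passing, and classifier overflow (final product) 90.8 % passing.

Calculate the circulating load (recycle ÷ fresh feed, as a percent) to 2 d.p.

CL = 140.22 %

Balance %-passing 75 µm (r = R/F):
(1+r)d = ru + o → r = (o−d)/(d−u)
r = (90.8 − 52.1)/(52.1 − 24.5) = 38.7/27.6 = 1.4022
CL = 100·r = 140.22 %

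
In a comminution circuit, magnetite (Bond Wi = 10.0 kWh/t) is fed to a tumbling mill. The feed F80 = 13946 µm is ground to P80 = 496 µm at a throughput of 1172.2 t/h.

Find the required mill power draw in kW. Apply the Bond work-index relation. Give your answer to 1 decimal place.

P = 4270.7 kW

Bond: W = 10·Wi·(1/√P80 − 1/√F80)
W = 10·10.0·(1/√496 − 1/√13946) = 10·10.0·(0.036433) = 3.6433 kWh/t
Mill draw = 3.6433 × 1172.2 = 4270.7 kW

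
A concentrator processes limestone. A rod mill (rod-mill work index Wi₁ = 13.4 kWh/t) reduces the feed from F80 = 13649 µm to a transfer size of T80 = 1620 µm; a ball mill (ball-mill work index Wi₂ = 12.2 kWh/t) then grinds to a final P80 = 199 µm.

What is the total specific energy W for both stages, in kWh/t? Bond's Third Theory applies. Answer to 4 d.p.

W = 7.7995 kWh/t

W = 10·Wi·[P80^(−½) − F80^(−½)]
Stage 1 (13649→1620 µm, Wi₁=13.4): W₁ = 10·13.4·(0.024845 − 0.008560) = 2.1823 kWh/t
Stage 2 (1620→199 µm, Wi₂=12.2): W₂ = 10·12.2·(0.070888 − 0.024845) = 5.6172 kWh/t
W = W₁ + W₂ = 2.1823 + 5.6172 = 7.7995 kWh/t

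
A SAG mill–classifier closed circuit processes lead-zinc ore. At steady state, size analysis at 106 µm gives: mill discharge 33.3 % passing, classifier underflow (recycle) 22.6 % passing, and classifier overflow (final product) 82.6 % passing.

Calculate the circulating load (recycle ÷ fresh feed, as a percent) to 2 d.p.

Mass balance on the −106 µm fraction:
(1+r)·d = r·u + o ⇒ r = (o−d)/(d−u)
r = (82.6 − 33.3)/(33.3 − 22.6) = 49.3/10.7 = 4.6075
CL = 100·r = 460.75 %

CL = 460.75 %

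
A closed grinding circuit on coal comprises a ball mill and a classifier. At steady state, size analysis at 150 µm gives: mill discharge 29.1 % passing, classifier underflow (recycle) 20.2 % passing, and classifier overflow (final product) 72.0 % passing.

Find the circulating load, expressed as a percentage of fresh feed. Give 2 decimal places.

CL = 482.02 %

Classifier node, passing 150 µm:
d + r·d = r·u + o → r(d−u) = o−d
r = (72.0 − 29.1)/(29.1 − 20.2) = 42.9/8.9 = 4.8202
CL = 100·r = 482.02 %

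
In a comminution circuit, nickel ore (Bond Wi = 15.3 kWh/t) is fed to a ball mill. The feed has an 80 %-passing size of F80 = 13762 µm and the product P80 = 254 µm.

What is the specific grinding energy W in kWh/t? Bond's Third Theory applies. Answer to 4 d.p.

W = 10 Wi (1/√P80 − 1/√F80)  [Bond]
1/√254 = 0.062746;  1/√13762 = 0.008524
W = 10·15.3·(0.062746 − 0.008524) = 8.2959 kWh/t

W = 8.2959 kWh/t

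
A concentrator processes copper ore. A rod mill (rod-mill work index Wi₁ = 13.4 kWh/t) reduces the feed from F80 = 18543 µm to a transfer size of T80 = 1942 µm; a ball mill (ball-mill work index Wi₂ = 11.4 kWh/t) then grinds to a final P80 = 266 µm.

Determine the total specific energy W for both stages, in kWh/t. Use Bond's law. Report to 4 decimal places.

W = 6.4596 kWh/t

Bond:  W = 10 Wi (1/√P − 1/√F)
Stage 1 (18543→1942 µm, Wi₁=13.4): W₁ = 10·13.4·(0.022692 − 0.007344) = 2.0567 kWh/t
Stage 2 (1942→266 µm, Wi₂=11.4): W₂ = 10·11.4·(0.061314 − 0.022692) = 4.4029 kWh/t
W = W₁ + W₂ = 2.0567 + 4.4029 = 6.4596 kWh/t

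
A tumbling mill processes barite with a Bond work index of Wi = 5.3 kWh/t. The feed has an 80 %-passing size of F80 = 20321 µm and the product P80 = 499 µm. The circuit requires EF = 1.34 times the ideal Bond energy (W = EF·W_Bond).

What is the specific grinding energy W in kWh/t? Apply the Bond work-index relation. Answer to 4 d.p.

Bond: W = 10·Wi·(1/√P80 − 1/√F80)
1/√499 = 0.044766;  1/√20321 = 0.007015
W = 10·5.3·(0.044766 − 0.007015) = 2.0008 kWh/t
Apply correction: 2.0008 × 1.34 = 2.6811 kWh/t

W = 2.6811 kWh/t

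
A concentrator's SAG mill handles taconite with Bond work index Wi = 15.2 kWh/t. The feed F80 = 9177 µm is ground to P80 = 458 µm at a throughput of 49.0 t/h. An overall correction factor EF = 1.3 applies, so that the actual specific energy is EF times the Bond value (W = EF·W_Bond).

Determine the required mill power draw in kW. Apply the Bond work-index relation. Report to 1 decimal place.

W = 10 Wi / √P80 − 10 Wi / √F80
W = 10·15.2·(1/√458 − 1/√9177) = 10·15.2·(0.036288) = 5.5158 kWh/t
With EF = 1.3: W = 5.5158·1.3 = 7.1705 kWh/t
P = W·T = 7.1705·49.0 = 351.4 kW

P = 351.4 kW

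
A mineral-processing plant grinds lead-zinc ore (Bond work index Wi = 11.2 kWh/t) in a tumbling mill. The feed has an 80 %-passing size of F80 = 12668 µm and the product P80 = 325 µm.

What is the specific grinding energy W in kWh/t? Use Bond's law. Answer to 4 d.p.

W = 5.2175 kWh/t

Bond:  W = 10 Wi (1/√P − 1/√F)
1/√325 = 0.055470;  1/√12668 = 0.008885
W = 10·11.2·(0.055470 − 0.008885) = 5.2175 kWh/t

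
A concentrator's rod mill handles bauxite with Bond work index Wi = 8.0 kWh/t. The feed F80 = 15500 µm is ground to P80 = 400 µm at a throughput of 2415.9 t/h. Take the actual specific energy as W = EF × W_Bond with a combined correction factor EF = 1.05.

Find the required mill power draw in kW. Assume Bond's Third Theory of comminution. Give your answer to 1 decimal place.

P = 8516.8 kW

W_Bond = 10·Wi·(1/√P₈₀ − 1/√F₈₀)
W = 10·8.0·(1/√400 − 1/√15500) = 10·8.0·(0.041968) = 3.3574 kWh/t
Apply correction: 3.3574 × 1.05 = 3.5253 kWh/t
P_mill = W·ṁ = 3.5253·2415.9 = 8516.8 kW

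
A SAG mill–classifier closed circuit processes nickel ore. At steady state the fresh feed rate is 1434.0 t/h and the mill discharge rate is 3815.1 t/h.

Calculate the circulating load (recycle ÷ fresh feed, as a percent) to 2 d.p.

Steady state: M = F + R.
R = M − F = 3815.1 − 1434.0 = 2381.1 t/h
CL = 100·R/F = 100·2381.1/1434.0 = 166.05 %

CL = 166.05 %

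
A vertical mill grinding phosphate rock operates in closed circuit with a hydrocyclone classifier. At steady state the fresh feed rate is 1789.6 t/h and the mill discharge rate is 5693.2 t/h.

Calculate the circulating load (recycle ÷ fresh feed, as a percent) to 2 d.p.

CL = 218.13 %

Mill node: discharge = fresh + recycle.
R = M − F = 5693.2 − 1789.6 = 3903.6 t/h
CL = 100·R/F = 100·3903.6/1789.6 = 218.13 %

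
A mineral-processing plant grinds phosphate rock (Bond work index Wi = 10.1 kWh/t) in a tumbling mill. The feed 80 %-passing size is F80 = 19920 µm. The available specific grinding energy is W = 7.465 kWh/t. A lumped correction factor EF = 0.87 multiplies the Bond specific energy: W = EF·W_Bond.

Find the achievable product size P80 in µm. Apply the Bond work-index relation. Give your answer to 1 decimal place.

P80 = 118.0 µm

W = 10·Wi·(P80^(-½) − F80^(-½))
W_Bond = W / EF = 7.465 / 0.87 = 8.5805 kWh/t
⇒ 1/√P80 = W_Bond/(10 Wi) + 1/√F80
  = 8.5805/(10·10.1) + 1/√19920 = 0.084955 + 0.007085 = 0.092040
P80 = (1/0.092040)² = 10.8648² = 118.04 µm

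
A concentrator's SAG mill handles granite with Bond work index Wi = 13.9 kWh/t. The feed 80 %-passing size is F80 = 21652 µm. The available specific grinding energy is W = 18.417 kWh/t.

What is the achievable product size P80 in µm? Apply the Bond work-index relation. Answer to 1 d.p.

W = 10·Wi·(P80^(-½) − F80^(-½))
⇒ 1/√P80 = W/(10 Wi) + 1/√F80
  = 18.4170/(10·13.9) + 1/√21652 = 0.132496 + 0.006796 = 0.139292
P80 = (1/0.139292)² = 7.1791² = 51.54 µm

P80 = 51.5 µm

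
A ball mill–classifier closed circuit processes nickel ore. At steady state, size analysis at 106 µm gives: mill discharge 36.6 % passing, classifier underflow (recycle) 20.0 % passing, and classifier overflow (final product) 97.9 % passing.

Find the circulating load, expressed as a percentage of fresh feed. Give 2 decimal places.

Classifier node, passing 106 µm:
(1+r)d = ru + o → r = (o−d)/(d−u)
r = (97.9 − 36.6)/(36.6 − 20.0) = 61.3/16.6 = 3.6928
CL = 100·r = 369.28 %

CL = 369.28 %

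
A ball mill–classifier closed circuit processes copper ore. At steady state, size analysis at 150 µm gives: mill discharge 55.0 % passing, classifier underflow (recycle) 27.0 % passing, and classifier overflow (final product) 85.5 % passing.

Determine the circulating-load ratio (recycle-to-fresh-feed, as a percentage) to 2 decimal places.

CL = 108.93 %

Classifier node, passing 150 µm:
(1+r)d = ru + o → r = (o−d)/(d−u)
r = (85.5 − 55.0)/(55.0 − 27.0) = 30.5/28.0 = 1.0893
CL = 100·r = 108.93 %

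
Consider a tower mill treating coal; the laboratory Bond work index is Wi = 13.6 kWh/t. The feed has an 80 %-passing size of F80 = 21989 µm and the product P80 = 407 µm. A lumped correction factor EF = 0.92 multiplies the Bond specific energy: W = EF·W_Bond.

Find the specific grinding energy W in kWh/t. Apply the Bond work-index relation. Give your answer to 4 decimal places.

W = 5.3582 kWh/t

W = 10 Wi (P80^-0.5 − F80^-0.5)
1/√407 = 0.049568;  1/√21989 = 0.006744
W = 10·13.6·(0.049568 − 0.006744) = 5.8241 kWh/t
Apply correction: 5.8241 × 0.92 = 5.3582 kWh/t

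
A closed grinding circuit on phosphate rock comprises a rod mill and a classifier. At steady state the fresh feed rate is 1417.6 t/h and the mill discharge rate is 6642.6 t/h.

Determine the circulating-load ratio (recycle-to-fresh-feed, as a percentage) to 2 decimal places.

CL = 368.58 %

Mill node: discharge = fresh + recycle.
R = M − F = 6642.6 − 1417.6 = 5225.0 t/h
CL = 100·R/F = 100·5225.0/1417.6 = 368.58 %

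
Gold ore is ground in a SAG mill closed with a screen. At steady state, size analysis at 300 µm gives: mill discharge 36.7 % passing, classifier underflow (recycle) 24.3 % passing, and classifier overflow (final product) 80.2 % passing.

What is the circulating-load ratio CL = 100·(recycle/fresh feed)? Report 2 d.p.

CL = 350.81 %

Balance %-passing 300 µm (r = R/F):
d + r·d = r·u + o → r(d−u) = o−d
r = (80.2 − 36.7)/(36.7 − 24.3) = 43.5/12.4 = 3.5081
CL = 100·r = 350.81 %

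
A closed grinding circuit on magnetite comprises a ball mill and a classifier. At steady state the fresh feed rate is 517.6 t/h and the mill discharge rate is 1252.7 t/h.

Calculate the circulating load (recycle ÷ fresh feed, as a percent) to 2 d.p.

Mill node: discharge = fresh + recycle.
R = M − F = 1252.7 − 517.6 = 735.1 t/h
CL = 100·R/F = 100·735.1/517.6 = 142.02 %

CL = 142.02 %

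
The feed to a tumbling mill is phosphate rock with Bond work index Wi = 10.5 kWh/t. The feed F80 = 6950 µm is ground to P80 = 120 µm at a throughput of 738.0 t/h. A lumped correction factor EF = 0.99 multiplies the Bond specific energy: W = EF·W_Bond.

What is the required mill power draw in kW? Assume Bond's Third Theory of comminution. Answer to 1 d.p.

P = 6082.9 kW

W = 10 Wi (P80^-0.5 − F80^-0.5)
W = 10·10.5·(1/√120 − 1/√6950) = 10·10.5·(0.079292) = 8.3256 kWh/t
W_actual = 0.99 × 8.3256 = 8.2424 kWh/t
Mill draw = 8.2424 × 738.0 = 6082.9 kW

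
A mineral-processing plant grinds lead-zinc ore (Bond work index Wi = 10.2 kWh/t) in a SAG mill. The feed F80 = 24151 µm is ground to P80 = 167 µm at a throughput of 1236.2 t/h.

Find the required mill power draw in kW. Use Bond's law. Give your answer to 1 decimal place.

W = 10 Wi / √P80 − 10 Wi / √F80
W = 10·10.2·(1/√167 − 1/√24151) = 10·10.2·(0.070948) = 7.2367 kWh/t
Power = W × throughput = 7.2367 kWh/t × 1236.2 t/h = 8945.9 kW

P = 8945.9 kW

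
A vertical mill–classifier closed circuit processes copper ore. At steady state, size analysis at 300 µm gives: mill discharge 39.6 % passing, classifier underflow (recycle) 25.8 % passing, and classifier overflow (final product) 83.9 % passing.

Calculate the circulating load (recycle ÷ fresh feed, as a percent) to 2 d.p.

Let r = R/F. Size balance at 300 µm:
Fd + Rd = Ru + Fo ⇒ R/F = (o−d)/(d−u)
r = (83.9 − 39.6)/(39.6 − 25.8) = 44.3/13.8 = 3.2101
CL = 100·r = 321.01 %

CL = 321.01 %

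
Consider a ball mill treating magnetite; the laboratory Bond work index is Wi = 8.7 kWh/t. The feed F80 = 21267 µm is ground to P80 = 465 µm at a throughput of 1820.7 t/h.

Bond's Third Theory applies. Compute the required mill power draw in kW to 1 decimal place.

W = 10 Wi (1/√P80 − 1/√F80)  [Bond]
W = 10·8.7·(1/√465 − 1/√21267) = 10·8.7·(0.039517) = 3.4380 kWh/t
Power = W × throughput = 3.4380 kWh/t × 1820.7 t/h = 6259.5 kW

P = 6259.5 kW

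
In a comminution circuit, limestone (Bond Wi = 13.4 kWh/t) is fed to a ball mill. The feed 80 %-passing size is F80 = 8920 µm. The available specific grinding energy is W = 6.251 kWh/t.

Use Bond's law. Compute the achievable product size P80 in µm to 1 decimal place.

Bond:  W = 10 Wi (1/√P − 1/√F)
⇒ 1/√P80 = W/(10·Wi) + 1/√F80
  = 6.2510/(10·13.4) + 1/√8920 = 0.046649 + 0.010588 = 0.057237
P80 = (1/0.057237)² = 17.4711² = 305.24 µm

P80 = 305.2 µm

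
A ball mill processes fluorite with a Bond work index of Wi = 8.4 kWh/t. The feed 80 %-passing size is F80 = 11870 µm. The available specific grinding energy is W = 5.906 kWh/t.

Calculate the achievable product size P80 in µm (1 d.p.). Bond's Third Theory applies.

P80 = 158.3 µm

Bond: W = 10·Wi·(1/√P80 − 1/√F80)
P80^-0.5 = F80^-0.5 + W/(10 Wi)
  = 5.9060/(10·8.4) + 1/√11870 = 0.070310 + 0.009179 = 0.079488
P80 = (1/0.079488)² = 12.5805² = 158.27 µm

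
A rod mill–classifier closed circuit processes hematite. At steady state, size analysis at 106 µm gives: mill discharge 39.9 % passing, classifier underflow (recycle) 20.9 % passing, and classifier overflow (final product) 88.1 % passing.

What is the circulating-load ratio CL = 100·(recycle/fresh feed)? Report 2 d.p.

CL = 253.68 %

Two-product formula at 106 µm:
(1+r)·d = r·u + o ⇒ r = (o−d)/(d−u)
r = (88.1 − 39.9)/(39.9 − 20.9) = 48.2/19.0 = 2.5368
CL = 100·r = 253.68 %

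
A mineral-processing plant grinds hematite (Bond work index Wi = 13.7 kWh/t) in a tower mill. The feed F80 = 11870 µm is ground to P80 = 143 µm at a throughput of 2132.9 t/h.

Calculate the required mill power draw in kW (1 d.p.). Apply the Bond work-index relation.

W = 10 Wi (1/√P80 − 1/√F80)  [Bond]
W = 10·13.7·(1/√143 − 1/√11870) = 10·13.7·(0.074446) = 10.1991 kWh/t
Mill draw = 10.1991 × 2132.9 = 21753.6 kW

P = 21753.6 kW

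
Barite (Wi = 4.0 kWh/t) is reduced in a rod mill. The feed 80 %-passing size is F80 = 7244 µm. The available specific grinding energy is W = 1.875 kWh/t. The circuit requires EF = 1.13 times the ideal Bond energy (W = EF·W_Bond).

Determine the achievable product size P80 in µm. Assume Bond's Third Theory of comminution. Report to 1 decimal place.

W = 10·Wi·(P80^(-½) − F80^(-½))
W_Bond = W / EF = 1.875 / 1.13 = 1.6593 kWh/t
⇒ 1/√P80 = W_Bond/(10·Wi) + 1/√F80
  = 1.6593/(10·4.0) + 1/√7244 = 0.041482 + 0.011749 = 0.053232
P80 = (1/0.053232)² = 18.7858² = 352.91 µm

P80 = 352.9 µm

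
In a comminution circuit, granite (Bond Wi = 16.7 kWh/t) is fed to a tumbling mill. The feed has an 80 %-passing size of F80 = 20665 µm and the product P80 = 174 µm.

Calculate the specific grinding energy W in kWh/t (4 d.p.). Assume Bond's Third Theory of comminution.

W = 10 Wi (P80^-0.5 − F80^-0.5)
1/√174 = 0.075810;  1/√20665 = 0.006956
W = 10·16.7·(0.075810 − 0.006956) = 11.4985 kWh/t

W = 11.4985 kWh/t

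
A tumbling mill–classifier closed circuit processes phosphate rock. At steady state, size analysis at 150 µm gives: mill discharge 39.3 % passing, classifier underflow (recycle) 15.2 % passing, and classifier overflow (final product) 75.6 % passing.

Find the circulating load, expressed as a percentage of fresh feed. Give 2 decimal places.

Let r = R/F. Size balance at 150 µm:
(1+r)·d = r·u + o ⇒ r = (o−d)/(d−u)
r = (75.6 − 39.3)/(39.3 − 15.2) = 36.3/24.1 = 1.5062
CL = 100·r = 150.62 %

CL = 150.62 %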